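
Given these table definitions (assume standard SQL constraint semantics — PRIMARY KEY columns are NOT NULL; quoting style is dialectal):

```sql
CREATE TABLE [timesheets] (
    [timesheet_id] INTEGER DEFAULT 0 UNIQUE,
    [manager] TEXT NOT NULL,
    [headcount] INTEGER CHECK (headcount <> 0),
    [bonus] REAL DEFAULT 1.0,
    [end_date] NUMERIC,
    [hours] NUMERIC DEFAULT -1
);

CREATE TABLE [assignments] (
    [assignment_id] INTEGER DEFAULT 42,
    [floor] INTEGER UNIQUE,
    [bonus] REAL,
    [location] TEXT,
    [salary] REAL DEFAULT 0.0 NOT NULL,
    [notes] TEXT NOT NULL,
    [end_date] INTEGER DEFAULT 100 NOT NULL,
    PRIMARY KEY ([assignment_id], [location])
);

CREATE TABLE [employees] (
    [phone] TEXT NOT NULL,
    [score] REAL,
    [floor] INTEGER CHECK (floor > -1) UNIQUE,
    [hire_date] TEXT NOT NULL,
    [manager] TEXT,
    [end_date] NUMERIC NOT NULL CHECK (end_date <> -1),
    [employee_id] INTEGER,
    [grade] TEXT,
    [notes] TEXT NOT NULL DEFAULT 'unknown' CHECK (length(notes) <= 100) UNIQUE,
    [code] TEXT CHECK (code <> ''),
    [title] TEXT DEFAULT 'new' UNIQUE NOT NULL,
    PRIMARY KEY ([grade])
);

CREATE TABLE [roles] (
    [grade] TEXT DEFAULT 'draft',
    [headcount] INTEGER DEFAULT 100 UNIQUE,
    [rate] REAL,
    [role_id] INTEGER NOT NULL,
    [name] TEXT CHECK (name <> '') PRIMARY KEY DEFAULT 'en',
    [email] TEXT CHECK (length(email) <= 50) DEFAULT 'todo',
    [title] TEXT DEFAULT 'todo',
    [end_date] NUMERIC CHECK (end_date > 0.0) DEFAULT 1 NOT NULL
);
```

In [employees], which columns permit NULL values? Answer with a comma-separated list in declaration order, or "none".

- phone: declared NOT NULL → not nullable.
- score: no NOT NULL constraint applies → nullable.
- floor: CHECK does not forbid NULL (a CHECK constraint passes when its expression is NULL) → nullable.
- hire_date: declared NOT NULL → not nullable.
- manager: no NOT NULL constraint applies → nullable.
- end_date: declared NOT NULL → not nullable.
- employee_id: no NOT NULL constraint applies → nullable.
- grade: part of the PRIMARY KEY, which implies NOT NULL → not nullable.
- notes: declared NOT NULL → not nullable.
- code: CHECK does not forbid NULL (a CHECK constraint passes when its expression is NULL) → nullable.
- title: declared NOT NULL → not nullable.

score, floor, manager, employee_id, code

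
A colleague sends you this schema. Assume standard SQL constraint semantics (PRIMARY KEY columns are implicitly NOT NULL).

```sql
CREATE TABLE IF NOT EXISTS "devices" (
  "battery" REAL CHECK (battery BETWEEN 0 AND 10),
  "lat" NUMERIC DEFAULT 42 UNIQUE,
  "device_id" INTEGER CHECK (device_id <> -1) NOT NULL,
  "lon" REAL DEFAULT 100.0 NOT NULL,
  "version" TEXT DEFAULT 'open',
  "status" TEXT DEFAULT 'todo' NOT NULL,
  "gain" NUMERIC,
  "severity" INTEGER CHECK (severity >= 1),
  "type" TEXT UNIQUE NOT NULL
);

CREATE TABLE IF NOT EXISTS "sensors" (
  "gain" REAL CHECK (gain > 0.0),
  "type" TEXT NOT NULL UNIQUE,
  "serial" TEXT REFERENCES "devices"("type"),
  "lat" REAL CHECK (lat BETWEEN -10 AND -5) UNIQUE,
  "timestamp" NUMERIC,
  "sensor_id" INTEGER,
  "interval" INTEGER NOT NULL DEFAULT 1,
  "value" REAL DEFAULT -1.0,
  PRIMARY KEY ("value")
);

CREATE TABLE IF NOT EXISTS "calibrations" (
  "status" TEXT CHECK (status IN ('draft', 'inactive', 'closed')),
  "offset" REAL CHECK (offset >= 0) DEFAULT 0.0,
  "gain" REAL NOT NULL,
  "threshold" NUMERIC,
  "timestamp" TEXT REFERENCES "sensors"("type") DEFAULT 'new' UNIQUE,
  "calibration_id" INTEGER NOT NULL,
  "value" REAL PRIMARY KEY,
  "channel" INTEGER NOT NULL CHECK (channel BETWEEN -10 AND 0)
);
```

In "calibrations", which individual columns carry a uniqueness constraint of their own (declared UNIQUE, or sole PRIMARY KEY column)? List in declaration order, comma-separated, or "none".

- status: no UNIQUE or single-column PK constraint.
- offset: no UNIQUE or single-column PK constraint.
- gain: no UNIQUE or single-column PK constraint.
- threshold: no UNIQUE or single-column PK constraint.
- timestamp: declared UNIQUE → unique.
- calibration_id: no UNIQUE or single-column PK constraint.
- value: single-column PRIMARY KEY → unique.
- channel: no UNIQUE or single-column PK constraint.

timestamp, value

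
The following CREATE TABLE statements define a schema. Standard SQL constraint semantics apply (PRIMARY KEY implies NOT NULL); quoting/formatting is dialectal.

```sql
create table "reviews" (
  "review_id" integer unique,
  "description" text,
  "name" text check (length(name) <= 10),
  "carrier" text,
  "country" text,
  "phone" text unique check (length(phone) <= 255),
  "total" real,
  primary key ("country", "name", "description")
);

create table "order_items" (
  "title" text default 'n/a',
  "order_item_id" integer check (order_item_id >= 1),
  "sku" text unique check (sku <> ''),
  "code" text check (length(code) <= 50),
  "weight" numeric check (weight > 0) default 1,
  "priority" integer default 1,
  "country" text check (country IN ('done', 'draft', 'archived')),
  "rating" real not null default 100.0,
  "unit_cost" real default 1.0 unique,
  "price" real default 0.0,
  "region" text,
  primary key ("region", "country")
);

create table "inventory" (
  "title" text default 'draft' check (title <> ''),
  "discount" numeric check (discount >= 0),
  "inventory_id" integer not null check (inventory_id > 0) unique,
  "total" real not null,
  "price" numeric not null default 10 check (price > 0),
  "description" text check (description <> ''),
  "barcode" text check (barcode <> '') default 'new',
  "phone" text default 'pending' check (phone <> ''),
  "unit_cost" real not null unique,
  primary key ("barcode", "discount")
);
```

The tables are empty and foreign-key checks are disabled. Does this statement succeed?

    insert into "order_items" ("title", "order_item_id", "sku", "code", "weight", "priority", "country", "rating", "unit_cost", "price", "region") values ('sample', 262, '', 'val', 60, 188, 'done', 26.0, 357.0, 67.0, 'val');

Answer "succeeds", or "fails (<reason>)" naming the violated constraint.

fails (CHECK on sku)

The value '' for sku violates CHECK (sku <> '').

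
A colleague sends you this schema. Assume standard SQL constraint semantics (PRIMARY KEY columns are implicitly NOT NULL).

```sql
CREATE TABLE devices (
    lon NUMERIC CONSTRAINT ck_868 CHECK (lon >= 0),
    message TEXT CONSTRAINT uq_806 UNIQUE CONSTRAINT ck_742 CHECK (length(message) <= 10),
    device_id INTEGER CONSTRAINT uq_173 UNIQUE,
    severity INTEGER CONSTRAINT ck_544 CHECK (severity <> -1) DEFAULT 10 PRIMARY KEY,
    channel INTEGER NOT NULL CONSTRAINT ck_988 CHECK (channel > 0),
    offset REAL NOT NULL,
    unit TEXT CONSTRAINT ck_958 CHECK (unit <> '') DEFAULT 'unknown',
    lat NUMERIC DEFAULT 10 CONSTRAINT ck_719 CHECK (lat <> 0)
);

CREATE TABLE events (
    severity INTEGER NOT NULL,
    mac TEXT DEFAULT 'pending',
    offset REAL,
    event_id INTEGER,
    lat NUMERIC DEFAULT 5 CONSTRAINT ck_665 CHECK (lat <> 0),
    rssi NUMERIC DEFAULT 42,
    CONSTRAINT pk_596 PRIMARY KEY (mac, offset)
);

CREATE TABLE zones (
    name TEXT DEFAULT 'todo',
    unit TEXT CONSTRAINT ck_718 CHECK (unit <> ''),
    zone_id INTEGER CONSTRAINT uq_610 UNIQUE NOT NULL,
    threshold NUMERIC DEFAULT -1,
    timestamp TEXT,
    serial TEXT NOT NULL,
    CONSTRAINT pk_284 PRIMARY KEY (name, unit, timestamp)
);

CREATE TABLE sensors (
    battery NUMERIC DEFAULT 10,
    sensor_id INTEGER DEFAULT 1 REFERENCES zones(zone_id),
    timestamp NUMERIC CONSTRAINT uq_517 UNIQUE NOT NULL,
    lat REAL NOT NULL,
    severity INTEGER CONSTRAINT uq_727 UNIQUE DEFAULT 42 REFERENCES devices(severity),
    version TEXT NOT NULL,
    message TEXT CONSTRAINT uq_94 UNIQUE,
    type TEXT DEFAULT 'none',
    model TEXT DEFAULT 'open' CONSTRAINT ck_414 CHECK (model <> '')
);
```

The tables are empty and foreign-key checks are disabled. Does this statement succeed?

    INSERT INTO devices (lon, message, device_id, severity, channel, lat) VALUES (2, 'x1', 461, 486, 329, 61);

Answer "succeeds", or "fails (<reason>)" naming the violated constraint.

offset is omitted from the column list and has no DEFAULT, so it would receive NULL.
But offset is declared NOT NULL.

fails (NOT NULL on offset)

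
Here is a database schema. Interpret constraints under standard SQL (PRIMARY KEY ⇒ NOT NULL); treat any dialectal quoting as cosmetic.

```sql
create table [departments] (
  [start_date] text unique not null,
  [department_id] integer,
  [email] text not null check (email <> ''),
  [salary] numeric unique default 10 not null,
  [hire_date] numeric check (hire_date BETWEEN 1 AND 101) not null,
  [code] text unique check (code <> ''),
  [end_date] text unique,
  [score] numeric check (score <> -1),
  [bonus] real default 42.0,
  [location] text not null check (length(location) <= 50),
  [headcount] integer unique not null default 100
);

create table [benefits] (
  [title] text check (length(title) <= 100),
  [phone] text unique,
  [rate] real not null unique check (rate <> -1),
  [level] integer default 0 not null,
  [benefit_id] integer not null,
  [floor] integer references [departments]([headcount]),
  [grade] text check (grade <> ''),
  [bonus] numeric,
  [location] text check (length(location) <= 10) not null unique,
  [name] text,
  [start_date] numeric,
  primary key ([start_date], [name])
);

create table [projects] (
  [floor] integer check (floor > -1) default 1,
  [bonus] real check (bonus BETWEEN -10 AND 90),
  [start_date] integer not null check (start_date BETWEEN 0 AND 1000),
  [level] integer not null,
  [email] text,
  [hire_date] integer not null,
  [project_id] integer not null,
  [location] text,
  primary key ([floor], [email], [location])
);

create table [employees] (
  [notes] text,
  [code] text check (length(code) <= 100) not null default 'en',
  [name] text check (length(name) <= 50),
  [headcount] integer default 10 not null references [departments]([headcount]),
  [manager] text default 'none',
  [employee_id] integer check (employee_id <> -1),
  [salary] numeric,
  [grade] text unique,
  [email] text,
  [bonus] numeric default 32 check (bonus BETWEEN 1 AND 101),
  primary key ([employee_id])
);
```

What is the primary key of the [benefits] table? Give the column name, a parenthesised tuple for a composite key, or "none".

(start_date, name)

A table-level PRIMARY KEY clause names 2 columns: start_date, name.
This is a composite key — the combination is unique, not each column individually.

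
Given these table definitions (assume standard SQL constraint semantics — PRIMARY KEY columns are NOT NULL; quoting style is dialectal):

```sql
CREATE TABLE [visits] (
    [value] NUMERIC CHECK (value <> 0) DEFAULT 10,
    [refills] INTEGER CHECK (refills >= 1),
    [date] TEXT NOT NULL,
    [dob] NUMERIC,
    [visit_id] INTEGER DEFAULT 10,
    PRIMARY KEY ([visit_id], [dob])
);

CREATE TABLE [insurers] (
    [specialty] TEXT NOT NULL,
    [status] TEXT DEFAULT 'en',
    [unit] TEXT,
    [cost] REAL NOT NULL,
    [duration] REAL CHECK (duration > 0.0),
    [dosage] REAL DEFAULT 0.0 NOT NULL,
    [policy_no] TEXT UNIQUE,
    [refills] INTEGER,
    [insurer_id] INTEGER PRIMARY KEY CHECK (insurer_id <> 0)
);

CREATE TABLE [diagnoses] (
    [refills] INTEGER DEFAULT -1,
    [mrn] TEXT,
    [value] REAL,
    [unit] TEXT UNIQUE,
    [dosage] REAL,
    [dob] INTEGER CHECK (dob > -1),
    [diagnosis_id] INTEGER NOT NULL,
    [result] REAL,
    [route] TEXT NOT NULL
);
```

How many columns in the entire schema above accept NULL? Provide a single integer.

14

visits: 2 nullable (value, refills — PK (visit_id, dob) and explicit NOT NULL columns excluded).
insurers: 5 nullable (status, unit, duration, policy_no, refills — PK (insurer_id) and explicit NOT NULL columns excluded).
diagnoses: 7 nullable (refills, mrn, value, unit, dosage, dob, result — PK none and explicit NOT NULL columns excluded).
Total: 2 + 5 + 7 = 14.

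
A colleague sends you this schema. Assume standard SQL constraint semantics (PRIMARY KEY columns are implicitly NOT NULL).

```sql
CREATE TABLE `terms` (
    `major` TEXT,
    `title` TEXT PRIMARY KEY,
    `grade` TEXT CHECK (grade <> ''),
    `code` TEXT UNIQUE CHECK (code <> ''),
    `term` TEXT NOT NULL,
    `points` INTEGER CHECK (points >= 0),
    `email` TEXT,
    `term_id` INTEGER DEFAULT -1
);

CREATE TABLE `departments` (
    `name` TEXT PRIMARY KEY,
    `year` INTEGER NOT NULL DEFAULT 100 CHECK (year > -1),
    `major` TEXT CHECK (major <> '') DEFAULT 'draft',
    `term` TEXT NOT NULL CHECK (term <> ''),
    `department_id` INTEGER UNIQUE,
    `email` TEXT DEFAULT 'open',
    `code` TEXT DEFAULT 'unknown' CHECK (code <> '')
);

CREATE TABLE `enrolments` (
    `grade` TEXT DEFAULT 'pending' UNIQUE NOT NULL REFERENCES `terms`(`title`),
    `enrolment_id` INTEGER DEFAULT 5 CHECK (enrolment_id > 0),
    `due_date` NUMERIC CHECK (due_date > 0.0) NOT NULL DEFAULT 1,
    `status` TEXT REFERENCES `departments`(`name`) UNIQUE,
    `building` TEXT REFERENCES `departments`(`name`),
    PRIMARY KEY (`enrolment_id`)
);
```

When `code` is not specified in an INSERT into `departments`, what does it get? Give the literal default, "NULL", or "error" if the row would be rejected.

'unknown'

code has an explicit DEFAULT 'unknown'.
When the column is omitted from an INSERT, that default is used.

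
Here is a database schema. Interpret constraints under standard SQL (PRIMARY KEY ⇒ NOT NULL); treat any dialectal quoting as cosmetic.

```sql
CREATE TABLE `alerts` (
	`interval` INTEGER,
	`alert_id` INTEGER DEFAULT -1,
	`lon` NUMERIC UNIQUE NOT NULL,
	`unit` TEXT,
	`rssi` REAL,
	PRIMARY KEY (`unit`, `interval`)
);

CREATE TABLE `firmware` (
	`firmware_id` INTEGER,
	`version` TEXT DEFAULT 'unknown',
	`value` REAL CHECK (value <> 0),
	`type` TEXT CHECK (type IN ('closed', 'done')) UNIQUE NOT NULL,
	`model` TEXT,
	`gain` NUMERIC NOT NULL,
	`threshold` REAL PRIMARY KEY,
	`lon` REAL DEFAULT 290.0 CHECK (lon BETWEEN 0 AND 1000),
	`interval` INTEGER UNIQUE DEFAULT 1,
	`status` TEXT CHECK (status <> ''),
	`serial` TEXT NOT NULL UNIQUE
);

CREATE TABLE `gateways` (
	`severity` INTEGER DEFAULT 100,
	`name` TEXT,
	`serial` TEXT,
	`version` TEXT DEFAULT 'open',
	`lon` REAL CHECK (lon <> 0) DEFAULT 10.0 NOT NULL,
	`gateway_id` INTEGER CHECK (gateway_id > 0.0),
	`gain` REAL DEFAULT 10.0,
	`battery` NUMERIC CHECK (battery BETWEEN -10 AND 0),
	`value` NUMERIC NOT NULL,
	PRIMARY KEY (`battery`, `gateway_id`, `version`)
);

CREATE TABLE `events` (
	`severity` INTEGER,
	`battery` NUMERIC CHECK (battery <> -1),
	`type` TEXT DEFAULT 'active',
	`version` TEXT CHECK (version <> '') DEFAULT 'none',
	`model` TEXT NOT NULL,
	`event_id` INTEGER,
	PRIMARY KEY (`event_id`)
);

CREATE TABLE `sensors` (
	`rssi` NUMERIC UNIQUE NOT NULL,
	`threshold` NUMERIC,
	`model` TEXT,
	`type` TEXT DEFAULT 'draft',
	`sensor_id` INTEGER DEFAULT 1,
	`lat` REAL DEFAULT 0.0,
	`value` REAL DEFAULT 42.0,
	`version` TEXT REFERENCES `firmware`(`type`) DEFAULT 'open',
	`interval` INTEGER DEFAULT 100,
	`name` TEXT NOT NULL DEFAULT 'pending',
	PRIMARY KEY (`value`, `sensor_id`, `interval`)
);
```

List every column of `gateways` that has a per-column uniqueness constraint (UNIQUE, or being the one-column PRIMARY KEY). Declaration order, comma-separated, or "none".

- severity: no UNIQUE or single-column PK constraint.
- name: no UNIQUE or single-column PK constraint.
- serial: no UNIQUE or single-column PK constraint.
- version: part of a composite PRIMARY KEY — only the tuple is unique, not this column on its own.
- lon: no UNIQUE or single-column PK constraint.
- gateway_id: part of a composite PRIMARY KEY — only the tuple is unique, not this column on its own.
- gain: no UNIQUE or single-column PK constraint.
- battery: part of a composite PRIMARY KEY — only the tuple is unique, not this column on its own.
- value: no UNIQUE or single-column PK constraint.

none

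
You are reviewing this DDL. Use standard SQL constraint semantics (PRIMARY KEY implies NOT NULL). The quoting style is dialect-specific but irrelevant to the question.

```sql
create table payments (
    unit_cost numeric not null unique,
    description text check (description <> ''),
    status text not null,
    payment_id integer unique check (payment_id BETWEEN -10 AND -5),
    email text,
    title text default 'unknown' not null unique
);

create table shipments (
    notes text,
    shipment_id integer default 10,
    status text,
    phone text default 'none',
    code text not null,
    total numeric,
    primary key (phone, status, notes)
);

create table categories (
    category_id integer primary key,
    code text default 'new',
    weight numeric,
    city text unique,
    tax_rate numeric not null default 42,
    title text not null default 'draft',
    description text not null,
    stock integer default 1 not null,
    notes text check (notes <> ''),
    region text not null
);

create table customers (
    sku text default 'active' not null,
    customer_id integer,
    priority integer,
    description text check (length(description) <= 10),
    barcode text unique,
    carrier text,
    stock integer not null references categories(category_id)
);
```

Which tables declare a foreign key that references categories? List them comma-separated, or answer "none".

customers

- customers.stock references categories(category_id).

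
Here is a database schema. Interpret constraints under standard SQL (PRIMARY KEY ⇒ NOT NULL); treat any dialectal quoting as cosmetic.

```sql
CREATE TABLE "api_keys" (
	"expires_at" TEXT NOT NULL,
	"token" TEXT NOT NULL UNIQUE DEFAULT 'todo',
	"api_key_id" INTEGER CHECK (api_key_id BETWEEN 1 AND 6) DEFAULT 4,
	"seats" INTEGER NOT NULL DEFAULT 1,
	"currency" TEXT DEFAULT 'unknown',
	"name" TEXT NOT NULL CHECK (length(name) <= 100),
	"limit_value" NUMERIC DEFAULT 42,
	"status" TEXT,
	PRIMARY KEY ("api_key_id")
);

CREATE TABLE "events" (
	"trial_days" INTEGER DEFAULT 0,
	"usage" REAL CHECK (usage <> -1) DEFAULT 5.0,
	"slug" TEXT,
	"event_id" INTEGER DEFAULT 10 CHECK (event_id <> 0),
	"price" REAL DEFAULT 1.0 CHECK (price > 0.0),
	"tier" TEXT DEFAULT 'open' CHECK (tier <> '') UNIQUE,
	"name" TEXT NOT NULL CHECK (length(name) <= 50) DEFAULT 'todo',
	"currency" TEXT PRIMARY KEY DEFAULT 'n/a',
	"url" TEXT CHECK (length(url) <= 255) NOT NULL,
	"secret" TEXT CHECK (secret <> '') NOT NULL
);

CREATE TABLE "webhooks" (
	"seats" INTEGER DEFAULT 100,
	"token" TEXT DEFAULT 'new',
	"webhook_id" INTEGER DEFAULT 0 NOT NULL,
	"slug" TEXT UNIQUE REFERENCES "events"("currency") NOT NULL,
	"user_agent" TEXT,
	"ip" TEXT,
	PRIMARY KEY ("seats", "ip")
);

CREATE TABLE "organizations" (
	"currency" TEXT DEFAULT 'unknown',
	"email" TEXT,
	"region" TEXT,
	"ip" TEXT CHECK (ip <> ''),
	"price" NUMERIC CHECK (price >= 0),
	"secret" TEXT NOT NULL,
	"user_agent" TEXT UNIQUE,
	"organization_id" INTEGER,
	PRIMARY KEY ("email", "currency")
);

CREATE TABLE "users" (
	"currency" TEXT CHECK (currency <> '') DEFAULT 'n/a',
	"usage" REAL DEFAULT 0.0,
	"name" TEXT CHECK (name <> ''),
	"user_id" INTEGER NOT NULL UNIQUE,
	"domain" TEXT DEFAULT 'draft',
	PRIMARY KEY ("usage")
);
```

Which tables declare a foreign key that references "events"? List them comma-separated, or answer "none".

- webhooks.slug references events(currency).

webhooks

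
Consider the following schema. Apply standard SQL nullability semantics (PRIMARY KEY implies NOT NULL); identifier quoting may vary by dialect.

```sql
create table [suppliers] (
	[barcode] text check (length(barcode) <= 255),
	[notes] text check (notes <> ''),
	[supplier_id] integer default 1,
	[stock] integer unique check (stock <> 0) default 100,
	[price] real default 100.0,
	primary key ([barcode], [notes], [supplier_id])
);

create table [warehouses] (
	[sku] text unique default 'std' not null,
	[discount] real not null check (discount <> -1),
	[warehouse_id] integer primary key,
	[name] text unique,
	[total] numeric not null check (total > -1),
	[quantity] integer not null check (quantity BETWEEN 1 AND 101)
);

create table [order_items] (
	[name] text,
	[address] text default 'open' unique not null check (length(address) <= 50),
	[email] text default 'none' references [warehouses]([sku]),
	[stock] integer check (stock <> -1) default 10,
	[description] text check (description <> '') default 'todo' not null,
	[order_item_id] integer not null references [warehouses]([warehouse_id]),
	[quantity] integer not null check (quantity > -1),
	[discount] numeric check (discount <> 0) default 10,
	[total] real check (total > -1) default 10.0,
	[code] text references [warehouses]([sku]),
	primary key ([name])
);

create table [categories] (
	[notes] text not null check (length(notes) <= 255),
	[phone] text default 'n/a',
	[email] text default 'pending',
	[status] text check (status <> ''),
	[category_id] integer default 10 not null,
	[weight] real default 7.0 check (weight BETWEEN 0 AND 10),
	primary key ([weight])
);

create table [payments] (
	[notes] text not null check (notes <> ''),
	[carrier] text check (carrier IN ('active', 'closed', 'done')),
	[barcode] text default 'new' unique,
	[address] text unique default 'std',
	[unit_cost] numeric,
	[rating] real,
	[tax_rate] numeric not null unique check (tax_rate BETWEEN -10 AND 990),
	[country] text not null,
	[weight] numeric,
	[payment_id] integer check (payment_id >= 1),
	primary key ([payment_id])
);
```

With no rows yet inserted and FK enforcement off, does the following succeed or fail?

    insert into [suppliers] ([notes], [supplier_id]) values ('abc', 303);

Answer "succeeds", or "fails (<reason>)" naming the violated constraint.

fails (NOT NULL on barcode)

barcode is omitted from the column list and has no DEFAULT, so it would receive NULL.
But barcode is part of the PRIMARY KEY (implied NOT NULL).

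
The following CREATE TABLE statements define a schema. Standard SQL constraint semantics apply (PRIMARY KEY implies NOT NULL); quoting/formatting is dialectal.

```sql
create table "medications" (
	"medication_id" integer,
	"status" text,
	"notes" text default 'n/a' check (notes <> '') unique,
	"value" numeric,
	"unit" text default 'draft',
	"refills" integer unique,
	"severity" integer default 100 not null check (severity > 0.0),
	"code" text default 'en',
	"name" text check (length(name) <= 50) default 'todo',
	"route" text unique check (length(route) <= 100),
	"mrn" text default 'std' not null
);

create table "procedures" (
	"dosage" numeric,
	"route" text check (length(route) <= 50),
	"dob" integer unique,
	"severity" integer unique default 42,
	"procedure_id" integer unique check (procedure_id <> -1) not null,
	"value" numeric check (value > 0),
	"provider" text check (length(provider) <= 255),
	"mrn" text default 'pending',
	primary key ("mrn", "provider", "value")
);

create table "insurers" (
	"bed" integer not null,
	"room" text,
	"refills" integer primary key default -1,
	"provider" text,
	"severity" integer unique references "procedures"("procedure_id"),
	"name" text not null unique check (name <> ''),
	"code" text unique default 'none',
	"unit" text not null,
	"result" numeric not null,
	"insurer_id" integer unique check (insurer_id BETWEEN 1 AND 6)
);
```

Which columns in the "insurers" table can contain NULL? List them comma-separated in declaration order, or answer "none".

room, provider, severity, code, insurer_id

- bed: declared NOT NULL → not nullable.
- room: no NOT NULL constraint applies → nullable.
- refills: part of the PRIMARY KEY, which implies NOT NULL → not nullable.
- provider: no NOT NULL constraint applies → nullable.
- severity: a foreign key column may be NULL unless separately constrained → nullable.
- name: declared NOT NULL → not nullable.
- code: UNIQUE does not imply NOT NULL → nullable.
- unit: declared NOT NULL → not nullable.
- result: declared NOT NULL → not nullable.
- insurer_id: CHECK does not forbid NULL (a CHECK constraint passes when its expression is NULL) → nullable.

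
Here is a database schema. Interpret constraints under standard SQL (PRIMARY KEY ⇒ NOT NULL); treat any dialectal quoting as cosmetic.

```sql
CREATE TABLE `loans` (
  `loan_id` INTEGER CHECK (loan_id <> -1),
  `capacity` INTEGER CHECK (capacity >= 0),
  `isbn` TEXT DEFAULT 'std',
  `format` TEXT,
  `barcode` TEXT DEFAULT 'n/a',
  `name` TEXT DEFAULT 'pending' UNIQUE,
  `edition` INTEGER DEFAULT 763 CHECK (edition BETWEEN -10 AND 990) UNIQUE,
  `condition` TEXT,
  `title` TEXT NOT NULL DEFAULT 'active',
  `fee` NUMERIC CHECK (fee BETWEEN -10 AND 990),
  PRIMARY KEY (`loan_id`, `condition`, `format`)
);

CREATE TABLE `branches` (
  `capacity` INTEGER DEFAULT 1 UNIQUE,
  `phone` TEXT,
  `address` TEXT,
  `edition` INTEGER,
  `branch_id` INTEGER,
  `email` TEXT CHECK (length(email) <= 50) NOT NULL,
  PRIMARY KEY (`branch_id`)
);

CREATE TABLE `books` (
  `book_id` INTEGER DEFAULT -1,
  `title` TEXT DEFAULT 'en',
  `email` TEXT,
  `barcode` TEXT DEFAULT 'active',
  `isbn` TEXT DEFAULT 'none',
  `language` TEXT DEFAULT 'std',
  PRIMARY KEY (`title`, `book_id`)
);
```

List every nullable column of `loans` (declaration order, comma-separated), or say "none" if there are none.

capacity, isbn, barcode, name, edition, fee

- loan_id: part of the PRIMARY KEY, which implies NOT NULL → not nullable.
- capacity: CHECK does not forbid NULL (a CHECK constraint passes when its expression is NULL) → nullable.
- isbn: DEFAULT only fills an omitted column; an explicit NULL is still allowed → nullable.
- format: part of the PRIMARY KEY, which implies NOT NULL → not nullable.
- barcode: DEFAULT only fills an omitted column; an explicit NULL is still allowed → nullable.
- name: UNIQUE does not imply NOT NULL → nullable.
- edition: CHECK does not forbid NULL (a CHECK constraint passes when its expression is NULL) → nullable.
- condition: part of the PRIMARY KEY, which implies NOT NULL → not nullable.
- title: declared NOT NULL → not nullable.
- fee: CHECK does not forbid NULL (a CHECK constraint passes when its expression is NULL) → nullable.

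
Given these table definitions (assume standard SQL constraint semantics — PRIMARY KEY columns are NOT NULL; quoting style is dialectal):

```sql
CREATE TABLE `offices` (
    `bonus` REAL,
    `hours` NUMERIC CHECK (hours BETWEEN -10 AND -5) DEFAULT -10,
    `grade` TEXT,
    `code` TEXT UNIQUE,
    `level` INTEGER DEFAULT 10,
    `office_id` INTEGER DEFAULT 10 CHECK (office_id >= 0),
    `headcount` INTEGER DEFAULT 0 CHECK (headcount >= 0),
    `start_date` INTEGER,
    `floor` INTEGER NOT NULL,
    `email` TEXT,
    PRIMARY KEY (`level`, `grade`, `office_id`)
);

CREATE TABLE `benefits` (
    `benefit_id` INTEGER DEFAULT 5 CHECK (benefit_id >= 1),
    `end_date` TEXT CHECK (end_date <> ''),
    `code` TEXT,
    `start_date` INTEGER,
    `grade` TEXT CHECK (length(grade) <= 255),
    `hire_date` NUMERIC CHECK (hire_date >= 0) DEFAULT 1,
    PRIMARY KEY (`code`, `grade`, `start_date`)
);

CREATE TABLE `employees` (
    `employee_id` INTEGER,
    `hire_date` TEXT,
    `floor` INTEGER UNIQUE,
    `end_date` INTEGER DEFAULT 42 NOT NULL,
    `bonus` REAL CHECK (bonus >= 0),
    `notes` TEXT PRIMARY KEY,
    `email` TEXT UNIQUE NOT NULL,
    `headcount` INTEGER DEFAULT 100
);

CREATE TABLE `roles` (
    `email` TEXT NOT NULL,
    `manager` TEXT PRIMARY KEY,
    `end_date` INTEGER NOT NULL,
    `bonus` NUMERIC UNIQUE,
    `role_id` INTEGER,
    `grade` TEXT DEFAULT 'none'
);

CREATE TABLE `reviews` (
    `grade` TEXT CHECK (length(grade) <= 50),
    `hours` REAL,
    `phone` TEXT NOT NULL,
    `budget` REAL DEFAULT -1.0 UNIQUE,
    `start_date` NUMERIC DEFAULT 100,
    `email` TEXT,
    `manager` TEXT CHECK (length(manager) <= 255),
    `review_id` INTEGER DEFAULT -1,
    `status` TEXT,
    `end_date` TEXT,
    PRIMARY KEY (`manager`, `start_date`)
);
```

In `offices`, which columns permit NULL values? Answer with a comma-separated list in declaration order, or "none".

- bonus: no NOT NULL constraint applies → nullable.
- hours: CHECK does not forbid NULL (a CHECK constraint passes when its expression is NULL) → nullable.
- grade: part of the PRIMARY KEY, which implies NOT NULL → not nullable.
- code: UNIQUE does not imply NOT NULL → nullable.
- level: part of the PRIMARY KEY, which implies NOT NULL → not nullable.
- office_id: part of the PRIMARY KEY, which implies NOT NULL → not nullable.
- headcount: CHECK does not forbid NULL (a CHECK constraint passes when its expression is NULL) → nullable.
- start_date: no NOT NULL constraint applies → nullable.
- floor: declared NOT NULL → not nullable.
- email: no NOT NULL constraint applies → nullable.

bonus, hours, code, headcount, start_date, email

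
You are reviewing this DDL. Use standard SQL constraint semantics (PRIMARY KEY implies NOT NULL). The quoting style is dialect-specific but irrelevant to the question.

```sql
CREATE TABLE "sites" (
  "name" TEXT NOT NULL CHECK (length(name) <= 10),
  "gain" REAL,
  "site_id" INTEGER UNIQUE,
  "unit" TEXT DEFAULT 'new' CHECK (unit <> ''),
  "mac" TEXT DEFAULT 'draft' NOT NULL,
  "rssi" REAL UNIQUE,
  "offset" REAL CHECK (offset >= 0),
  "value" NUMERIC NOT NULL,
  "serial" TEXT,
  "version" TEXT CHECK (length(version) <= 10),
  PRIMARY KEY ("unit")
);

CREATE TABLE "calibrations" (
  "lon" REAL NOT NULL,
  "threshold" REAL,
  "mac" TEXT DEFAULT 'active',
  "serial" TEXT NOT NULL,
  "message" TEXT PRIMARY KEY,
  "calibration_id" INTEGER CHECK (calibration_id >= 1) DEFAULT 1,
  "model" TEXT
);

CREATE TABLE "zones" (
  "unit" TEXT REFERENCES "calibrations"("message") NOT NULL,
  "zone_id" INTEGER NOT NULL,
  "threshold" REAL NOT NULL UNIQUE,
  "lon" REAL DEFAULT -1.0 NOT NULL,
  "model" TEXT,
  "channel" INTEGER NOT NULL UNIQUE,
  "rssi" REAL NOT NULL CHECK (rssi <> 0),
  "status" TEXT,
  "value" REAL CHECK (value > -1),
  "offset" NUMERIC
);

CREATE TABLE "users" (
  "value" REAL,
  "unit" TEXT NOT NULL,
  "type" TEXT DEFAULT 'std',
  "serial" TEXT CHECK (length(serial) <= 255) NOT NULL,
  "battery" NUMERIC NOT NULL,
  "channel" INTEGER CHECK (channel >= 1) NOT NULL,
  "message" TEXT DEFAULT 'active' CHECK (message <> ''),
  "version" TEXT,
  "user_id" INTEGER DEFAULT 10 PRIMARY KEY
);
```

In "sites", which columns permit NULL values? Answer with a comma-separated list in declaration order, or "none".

- name: declared NOT NULL → not nullable.
- gain: no NOT NULL constraint applies → nullable.
- site_id: UNIQUE does not imply NOT NULL → nullable.
- unit: part of the PRIMARY KEY, which implies NOT NULL → not nullable.
- mac: declared NOT NULL → not nullable.
- rssi: UNIQUE does not imply NOT NULL → nullable.
- offset: CHECK does not forbid NULL (a CHECK constraint passes when its expression is NULL) → nullable.
- value: declared NOT NULL → not nullable.
- serial: no NOT NULL constraint applies → nullable.
- version: CHECK does not forbid NULL (a CHECK constraint passes when its expression is NULL) → nullable.

gain, site_id, rssi, offset, serial, version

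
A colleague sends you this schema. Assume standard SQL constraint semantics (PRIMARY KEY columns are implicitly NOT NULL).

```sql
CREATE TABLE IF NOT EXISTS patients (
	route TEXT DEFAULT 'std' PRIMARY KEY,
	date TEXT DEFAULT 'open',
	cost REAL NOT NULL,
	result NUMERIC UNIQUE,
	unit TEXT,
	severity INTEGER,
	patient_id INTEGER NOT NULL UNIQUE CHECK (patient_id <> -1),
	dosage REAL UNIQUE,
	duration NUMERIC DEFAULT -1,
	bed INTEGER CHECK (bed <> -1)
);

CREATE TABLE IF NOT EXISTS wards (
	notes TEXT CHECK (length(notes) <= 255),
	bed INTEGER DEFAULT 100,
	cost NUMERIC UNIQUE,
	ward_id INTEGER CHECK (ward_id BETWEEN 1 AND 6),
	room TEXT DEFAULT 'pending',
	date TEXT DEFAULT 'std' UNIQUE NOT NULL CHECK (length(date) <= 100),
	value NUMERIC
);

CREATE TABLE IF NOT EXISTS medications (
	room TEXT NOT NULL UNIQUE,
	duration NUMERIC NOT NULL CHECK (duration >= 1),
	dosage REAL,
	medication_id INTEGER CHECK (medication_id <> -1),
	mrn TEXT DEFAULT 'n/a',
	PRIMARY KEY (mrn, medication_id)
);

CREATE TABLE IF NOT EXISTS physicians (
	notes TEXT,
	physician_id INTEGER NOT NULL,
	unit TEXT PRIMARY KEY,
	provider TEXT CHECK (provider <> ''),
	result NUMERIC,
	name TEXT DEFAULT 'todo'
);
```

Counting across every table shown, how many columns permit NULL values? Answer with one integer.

18

patients: 7 nullable (date, result, unit, severity, dosage, duration, bed — PK (route) and explicit NOT NULL columns excluded).
wards: 6 nullable (notes, bed, cost, ward_id, room, value — PK none and explicit NOT NULL columns excluded).
medications: 1 nullable (dosage — PK (mrn, medication_id) and explicit NOT NULL columns excluded).
physicians: 4 nullable (notes, provider, result, name — PK (unit) and explicit NOT NULL columns excluded).
Total: 7 + 6 + 1 + 4 = 18.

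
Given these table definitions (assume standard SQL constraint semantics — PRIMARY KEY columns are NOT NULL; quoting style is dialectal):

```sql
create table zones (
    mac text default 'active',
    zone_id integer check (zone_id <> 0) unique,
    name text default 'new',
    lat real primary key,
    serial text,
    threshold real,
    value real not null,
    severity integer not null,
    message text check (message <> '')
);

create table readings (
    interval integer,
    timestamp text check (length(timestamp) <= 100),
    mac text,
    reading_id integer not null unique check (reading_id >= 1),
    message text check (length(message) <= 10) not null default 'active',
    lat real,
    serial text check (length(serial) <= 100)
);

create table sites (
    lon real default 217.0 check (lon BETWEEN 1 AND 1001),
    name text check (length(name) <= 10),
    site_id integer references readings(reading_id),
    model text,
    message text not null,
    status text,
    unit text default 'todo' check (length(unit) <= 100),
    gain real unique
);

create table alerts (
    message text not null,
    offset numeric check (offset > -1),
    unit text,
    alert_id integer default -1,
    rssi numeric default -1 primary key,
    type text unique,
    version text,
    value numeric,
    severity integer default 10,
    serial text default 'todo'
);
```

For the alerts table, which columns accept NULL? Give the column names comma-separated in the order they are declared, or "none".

- message: declared NOT NULL → not nullable.
- offset: CHECK does not forbid NULL (a CHECK constraint passes when its expression is NULL) → nullable.
- unit: no NOT NULL constraint applies → nullable.
- alert_id: DEFAULT only fills an omitted column; an explicit NULL is still allowed → nullable.
- rssi: part of the PRIMARY KEY, which implies NOT NULL → not nullable.
- type: UNIQUE does not imply NOT NULL → nullable.
- version: no NOT NULL constraint applies → nullable.
- value: no NOT NULL constraint applies → nullable.
- severity: DEFAULT only fills an omitted column; an explicit NULL is still allowed → nullable.
- serial: DEFAULT only fills an omitted column; an explicit NULL is still allowed → nullable.

offset, unit, alert_id, type, version, value, severity, serial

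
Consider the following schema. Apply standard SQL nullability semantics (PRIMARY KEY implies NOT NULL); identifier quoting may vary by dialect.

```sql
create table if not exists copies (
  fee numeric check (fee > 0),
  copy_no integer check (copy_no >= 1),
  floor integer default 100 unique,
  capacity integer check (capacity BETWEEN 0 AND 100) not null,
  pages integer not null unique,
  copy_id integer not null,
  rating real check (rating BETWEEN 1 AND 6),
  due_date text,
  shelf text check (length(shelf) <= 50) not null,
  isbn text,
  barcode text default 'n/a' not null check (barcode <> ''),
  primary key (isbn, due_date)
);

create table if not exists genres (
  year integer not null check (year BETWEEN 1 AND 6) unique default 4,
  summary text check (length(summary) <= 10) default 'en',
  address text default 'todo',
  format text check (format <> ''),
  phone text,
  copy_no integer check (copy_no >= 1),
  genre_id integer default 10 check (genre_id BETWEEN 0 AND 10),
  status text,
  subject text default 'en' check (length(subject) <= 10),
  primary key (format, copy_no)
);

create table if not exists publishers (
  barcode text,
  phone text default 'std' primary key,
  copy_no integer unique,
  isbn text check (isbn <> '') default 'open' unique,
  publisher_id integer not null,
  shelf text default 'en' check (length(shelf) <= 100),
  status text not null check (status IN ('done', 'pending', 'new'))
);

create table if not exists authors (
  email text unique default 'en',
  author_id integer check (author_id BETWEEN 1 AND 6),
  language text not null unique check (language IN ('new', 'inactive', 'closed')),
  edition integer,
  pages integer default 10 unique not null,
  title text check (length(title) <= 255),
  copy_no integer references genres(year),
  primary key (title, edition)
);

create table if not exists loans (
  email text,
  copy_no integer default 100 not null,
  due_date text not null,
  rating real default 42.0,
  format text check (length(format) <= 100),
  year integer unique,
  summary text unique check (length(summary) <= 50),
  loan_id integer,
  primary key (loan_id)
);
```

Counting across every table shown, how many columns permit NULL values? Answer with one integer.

copies: 4 nullable (fee, copy_no, floor, rating — PK (isbn, due_date) and explicit NOT NULL columns excluded).
genres: 6 nullable (summary, address, phone, genre_id, status, subject — PK (format, copy_no) and explicit NOT NULL columns excluded).
publishers: 4 nullable (barcode, copy_no, isbn, shelf — PK (phone) and explicit NOT NULL columns excluded).
authors: 3 nullable (email, author_id, copy_no — PK (title, edition) and explicit NOT NULL columns excluded).
loans: 5 nullable (email, rating, format, year, summary — PK (loan_id) and explicit NOT NULL columns excluded).
Total: 4 + 6 + 4 + 3 + 5 = 22.

22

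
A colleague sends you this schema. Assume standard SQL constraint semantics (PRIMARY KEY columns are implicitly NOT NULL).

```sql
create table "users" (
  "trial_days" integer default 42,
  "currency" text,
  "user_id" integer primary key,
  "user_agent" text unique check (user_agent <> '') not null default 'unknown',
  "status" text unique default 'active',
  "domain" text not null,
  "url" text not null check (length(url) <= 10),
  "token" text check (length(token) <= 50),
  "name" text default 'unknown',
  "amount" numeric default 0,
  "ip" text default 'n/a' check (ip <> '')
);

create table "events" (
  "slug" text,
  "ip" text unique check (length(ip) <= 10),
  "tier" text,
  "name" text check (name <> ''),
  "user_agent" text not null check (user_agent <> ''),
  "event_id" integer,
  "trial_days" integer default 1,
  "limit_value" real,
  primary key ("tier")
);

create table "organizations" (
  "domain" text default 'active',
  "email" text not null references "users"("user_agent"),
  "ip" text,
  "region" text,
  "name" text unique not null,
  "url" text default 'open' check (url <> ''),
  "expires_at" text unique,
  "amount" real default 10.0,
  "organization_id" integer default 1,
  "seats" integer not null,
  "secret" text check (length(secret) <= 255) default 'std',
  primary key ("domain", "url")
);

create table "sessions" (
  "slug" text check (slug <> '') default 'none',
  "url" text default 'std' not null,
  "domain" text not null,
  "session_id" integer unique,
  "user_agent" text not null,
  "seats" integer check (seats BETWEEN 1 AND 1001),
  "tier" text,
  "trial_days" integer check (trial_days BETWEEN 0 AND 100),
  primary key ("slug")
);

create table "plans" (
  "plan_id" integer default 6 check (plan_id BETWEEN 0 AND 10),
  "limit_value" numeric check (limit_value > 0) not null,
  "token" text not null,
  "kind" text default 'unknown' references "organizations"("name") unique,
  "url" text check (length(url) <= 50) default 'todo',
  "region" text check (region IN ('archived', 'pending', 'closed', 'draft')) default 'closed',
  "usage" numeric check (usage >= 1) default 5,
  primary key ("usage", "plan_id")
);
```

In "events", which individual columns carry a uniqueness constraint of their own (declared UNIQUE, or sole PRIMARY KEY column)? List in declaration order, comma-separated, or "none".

- slug: no UNIQUE or single-column PK constraint.
- ip: declared UNIQUE → unique.
- tier: single-column PRIMARY KEY → unique.
- name: no UNIQUE or single-column PK constraint.
- user_agent: no UNIQUE or single-column PK constraint.
- event_id: no UNIQUE or single-column PK constraint.
- trial_days: no UNIQUE or single-column PK constraint.
- limit_value: no UNIQUE or single-column PK constraint.

ip, tier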